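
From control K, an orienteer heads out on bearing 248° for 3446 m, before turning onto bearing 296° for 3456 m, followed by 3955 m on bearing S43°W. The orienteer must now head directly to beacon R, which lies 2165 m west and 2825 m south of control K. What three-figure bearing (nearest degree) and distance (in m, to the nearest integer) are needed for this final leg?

Leg 1 (248°, 3446 m): east 3446 sin 248° = -3195.08, north 3446 cos 248° = -1290.89
Leg 2 (296°, 3456 m): east 3456 sin 296° = -3106.23, north 3456 cos 296° = 1515.01
Leg 3 (S43°W, 3955 m): east 3955 sin 223° = -2697.30, north 3955 cos 223° = -2892.50
Current position: (-8998.61, -2668.39). Target: (-2165, -2825). Remaining: Δeast = 6833.61, Δnorth = -156.61.
Bearing = atan2(6833.61, -156.61) mod 360° = 91.31°; distance = √((6833.61)² + (-156.61)²) = 6835.406 m.

091°, 6835 m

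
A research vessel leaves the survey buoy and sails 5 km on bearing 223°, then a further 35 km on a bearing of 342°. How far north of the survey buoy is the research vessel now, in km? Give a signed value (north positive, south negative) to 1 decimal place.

Leg 1 (223°, 5 km): east 5 sin 223° = -3.41, north 5 cos 223° = -3.66
Leg 2 (342°, 35 km): east 35 sin 342° = -10.82, north 35 cos 342° = 33.29
Net north component: 29.63 km.

29.6 km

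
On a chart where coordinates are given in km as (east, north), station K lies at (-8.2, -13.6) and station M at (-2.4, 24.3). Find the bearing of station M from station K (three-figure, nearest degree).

009°

Δeast = -2.4 − -8.2 = 5.80; Δnorth = 24.3 − -13.6 = 37.90.
Bearing = atan2(Δeast, Δnorth) mod 360° = 8.70° ≈ 009°.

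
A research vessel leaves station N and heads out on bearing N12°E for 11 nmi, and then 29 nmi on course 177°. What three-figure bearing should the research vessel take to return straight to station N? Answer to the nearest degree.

348°

Leg 1 (N12°E, 11 nmi): east 11 sin 12° = 2.29, north 11 cos 12° = 10.76
Leg 2 (177°, 29 nmi): east 29 sin 177° = 1.52, north 29 cos 177° = -28.96
Net displacement: 3.80 east, -18.20 north. Direction back to start is (-3.80, 18.20): bearing = atan2(-3.80, 18.20) mod 360° = 348.19° ≈ 348°.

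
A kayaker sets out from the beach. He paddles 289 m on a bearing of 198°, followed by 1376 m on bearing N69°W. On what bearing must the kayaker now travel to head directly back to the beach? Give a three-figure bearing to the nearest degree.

Leg 1 (198°, 289 m): east 289 sin 198° = -89.31, north 289 cos 198° = -274.86
Leg 2 (N69°W, 1376 m): east 1376 sin 291° = -1284.61, north 1376 cos 291° = 493.11
Net displacement: -1373.91 east, 218.26 north. Direction back to start is (1373.91, -218.26): bearing = atan2(1373.91, -218.26) mod 360° = 99.03° ≈ 099°.

099°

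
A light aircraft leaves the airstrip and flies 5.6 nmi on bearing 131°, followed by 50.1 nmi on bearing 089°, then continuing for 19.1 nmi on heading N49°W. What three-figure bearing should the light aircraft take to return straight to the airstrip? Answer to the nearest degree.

256°

Leg 1 (131°, 5.6 nmi): east 5.6 sin 131° = 4.23, north 5.6 cos 131° = -3.67
Leg 2 (089°, 50.1 nmi): east 50.1 sin 89° = 50.09, north 50.1 cos 89° = 0.87
Leg 3 (N49°W, 19.1 nmi): east 19.1 sin 311° = -14.41, north 19.1 cos 311° = 12.53
Net displacement: 39.90 east, 9.73 north. Direction back to start is (-39.90, -9.73): bearing = atan2(-39.90, -9.73) mod 360° = 256.30° ≈ 256°.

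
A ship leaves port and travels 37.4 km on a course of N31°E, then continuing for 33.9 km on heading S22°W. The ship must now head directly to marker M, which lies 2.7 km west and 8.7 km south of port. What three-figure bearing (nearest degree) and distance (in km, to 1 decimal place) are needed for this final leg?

225°, 13.1 km

Leg 1 (N31°E, 37.4 km): east 37.4 sin 31° = 19.26, north 37.4 cos 31° = 32.06
Leg 2 (S22°W, 33.9 km): east 33.9 sin 202° = -12.70, north 33.9 cos 202° = -31.43
Current position: (6.56, 0.63). Target: (-2.7, -8.7). Remaining: Δeast = -9.26, Δnorth = -9.33.
Bearing = atan2(-9.26, -9.33) mod 360° = 224.81°; distance = √((-9.26)² + (-9.33)²) = 13.145 km.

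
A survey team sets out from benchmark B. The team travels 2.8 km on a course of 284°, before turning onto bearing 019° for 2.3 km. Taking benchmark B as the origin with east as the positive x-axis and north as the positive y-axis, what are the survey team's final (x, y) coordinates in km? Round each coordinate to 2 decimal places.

(-1.97, 2.85)

Leg 1 (284°, 2.8 km): east 2.8 sin 284° = -2.72, north 2.8 cos 284° = 0.68
Leg 2 (019°, 2.3 km): east 2.3 sin 19° = 0.75, north 2.3 cos 19° = 2.17
Summing: -1.97 km east, 2.85 km north → (-1.97, 2.85).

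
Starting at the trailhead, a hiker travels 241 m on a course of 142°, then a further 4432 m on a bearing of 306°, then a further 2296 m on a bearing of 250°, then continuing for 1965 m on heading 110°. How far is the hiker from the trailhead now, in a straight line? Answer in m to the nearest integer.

3869 m

Leg 1 (142°, 241 m): east 241 sin 142° = 148.37, north 241 cos 142° = -189.91
Leg 2 (306°, 4432 m): east 4432 sin 306° = -3585.56, north 4432 cos 306° = 2605.06
Leg 3 (250°, 2296 m): east 2296 sin 250° = -2157.53, north 2296 cos 250° = -785.28
Leg 4 (110°, 1965 m): east 1965 sin 110° = 1846.50, north 1965 cos 110° = -672.07
Net: -3748.23 east, 957.81 north. Distance = √((-3748.23)² + (957.81)²) = 3868.669 m.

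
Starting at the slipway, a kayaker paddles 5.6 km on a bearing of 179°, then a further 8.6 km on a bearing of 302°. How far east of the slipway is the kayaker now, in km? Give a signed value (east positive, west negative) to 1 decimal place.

-7.2 km

Leg 1 (179°, 5.6 km): east 5.6 sin 179° = 0.10, north 5.6 cos 179° = -5.60
Leg 2 (302°, 8.6 km): east 8.6 sin 302° = -7.29, north 8.6 cos 302° = 4.56
Net east component: -7.20 km.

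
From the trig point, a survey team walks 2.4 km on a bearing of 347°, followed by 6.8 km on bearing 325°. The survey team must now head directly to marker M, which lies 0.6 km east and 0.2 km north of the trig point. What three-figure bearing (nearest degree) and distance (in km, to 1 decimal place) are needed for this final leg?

Leg 1 (347°, 2.4 km): east 2.4 sin 347° = -0.54, north 2.4 cos 347° = 2.34
Leg 2 (325°, 6.8 km): east 6.8 sin 325° = -3.90, north 6.8 cos 325° = 5.57
Current position: (-4.44, 7.91). Target: (0.6, 0.2). Remaining: Δeast = 5.04, Δnorth = -7.71.
Bearing = atan2(5.04, -7.71) mod 360° = 146.82°; distance = √((5.04)² + (-7.71)²) = 9.210 km.

147°, 9.2 km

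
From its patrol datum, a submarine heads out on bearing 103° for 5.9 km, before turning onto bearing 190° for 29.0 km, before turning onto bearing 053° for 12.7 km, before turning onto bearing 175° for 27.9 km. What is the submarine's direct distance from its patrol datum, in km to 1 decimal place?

Leg 1 (103°, 5.9 km): east 5.9 sin 103° = 5.75, north 5.9 cos 103° = -1.33
Leg 2 (190°, 29.0 km): east 29.0 sin 190° = -5.04, north 29.0 cos 190° = -28.56
Leg 3 (053°, 12.7 km): east 12.7 sin 53° = 10.14, north 12.7 cos 53° = 7.64
Leg 4 (175°, 27.9 km): east 27.9 sin 175° = 2.43, north 27.9 cos 175° = -27.79
Net: 13.29 east, -50.04 north. Distance = √((13.29)² + (-50.04)²) = 51.772 km.

51.8 km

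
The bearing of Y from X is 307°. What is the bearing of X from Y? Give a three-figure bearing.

Back-bearing = 307° − 180° = 127°.

127°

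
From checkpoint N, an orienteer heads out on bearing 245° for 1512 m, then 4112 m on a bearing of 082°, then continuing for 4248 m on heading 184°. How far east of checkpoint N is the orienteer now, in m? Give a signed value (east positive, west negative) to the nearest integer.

2405 m

Leg 1 (245°, 1512 m): east 1512 sin 245° = -1370.34, north 1512 cos 245° = -639.00
Leg 2 (082°, 4112 m): east 4112 sin 82° = 4071.98, north 4112 cos 82° = 572.28
Leg 3 (184°, 4248 m): east 4248 sin 184° = -296.33, north 4248 cos 184° = -4237.65
Net east component: 2405.32 m.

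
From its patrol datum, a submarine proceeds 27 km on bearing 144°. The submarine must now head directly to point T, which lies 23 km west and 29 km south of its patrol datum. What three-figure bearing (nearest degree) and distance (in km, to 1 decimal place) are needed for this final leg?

260°, 39.5 km

Leg 1 (144°, 27 km): east 27 sin 144° = 15.87, north 27 cos 144° = -21.84
Current position: (15.87, -21.84). Target: (-23, -29). Remaining: Δeast = -38.87, Δnorth = -7.16.
Bearing = atan2(-38.87, -7.16) mod 360° = 259.57°; distance = √((-38.87)² + (-7.16)²) = 39.524 km.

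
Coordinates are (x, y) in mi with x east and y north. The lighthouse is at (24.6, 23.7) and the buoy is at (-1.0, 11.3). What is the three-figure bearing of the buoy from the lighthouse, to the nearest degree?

244°

Δeast = -1.0 − 24.6 = -25.60; Δnorth = 11.3 − 23.7 = -12.40.
Bearing = atan2(Δeast, Δnorth) mod 360° = 244.16° ≈ 244°.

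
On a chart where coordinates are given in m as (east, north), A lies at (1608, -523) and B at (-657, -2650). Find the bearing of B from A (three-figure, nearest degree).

227°

Δeast = -657 − 1608 = -2265.00; Δnorth = -2650 − -523 = -2127.00.
Bearing = atan2(Δeast, Δnorth) mod 360° = 226.80° ≈ 227°.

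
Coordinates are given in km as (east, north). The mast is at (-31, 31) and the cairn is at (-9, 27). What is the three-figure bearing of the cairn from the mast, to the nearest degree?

Δeast = -9 − -31 = 22.00; Δnorth = 27 − 31 = -4.00.
Bearing = atan2(Δeast, Δnorth) mod 360° = 100.30° ≈ 100°.

100°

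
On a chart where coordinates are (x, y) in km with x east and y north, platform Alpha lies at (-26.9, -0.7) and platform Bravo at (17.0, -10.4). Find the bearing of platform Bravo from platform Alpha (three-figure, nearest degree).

102°

Δeast = 17.0 − -26.9 = 43.90; Δnorth = -10.4 − -0.7 = -9.70.
Bearing = atan2(Δeast, Δnorth) mod 360° = 102.46° ≈ 102°.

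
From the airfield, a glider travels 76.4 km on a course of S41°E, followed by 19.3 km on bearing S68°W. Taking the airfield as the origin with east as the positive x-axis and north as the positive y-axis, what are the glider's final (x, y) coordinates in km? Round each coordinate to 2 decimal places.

(32.23, -64.89)

Leg 1 (S41°E, 76.4 km): east 76.4 sin 139° = 50.12, north 76.4 cos 139° = -57.66
Leg 2 (S68°W, 19.3 km): east 19.3 sin 248° = -17.89, north 19.3 cos 248° = -7.23
Summing: 32.23 km east, -64.89 km north → (32.23, -64.89).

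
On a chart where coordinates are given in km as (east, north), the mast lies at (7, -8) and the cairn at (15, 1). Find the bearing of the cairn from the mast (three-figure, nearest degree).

042°

Δeast = 15 − 7 = 8.00; Δnorth = 1 − -8 = 9.00.
Bearing = atan2(Δeast, Δnorth) mod 360° = 41.63° ≈ 042°.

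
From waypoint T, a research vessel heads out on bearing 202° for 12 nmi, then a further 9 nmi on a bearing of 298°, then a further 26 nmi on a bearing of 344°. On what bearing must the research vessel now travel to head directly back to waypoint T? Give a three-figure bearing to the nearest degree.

133°

Leg 1 (202°, 12 nmi): east 12 sin 202° = -4.50, north 12 cos 202° = -11.13
Leg 2 (298°, 9 nmi): east 9 sin 298° = -7.95, north 9 cos 298° = 4.23
Leg 3 (344°, 26 nmi): east 26 sin 344° = -7.17, north 26 cos 344° = 24.99
Net displacement: -19.61 east, 18.09 north. Direction back to start is (19.61, -18.09): bearing = atan2(19.61, -18.09) mod 360° = 132.70° ≈ 133°.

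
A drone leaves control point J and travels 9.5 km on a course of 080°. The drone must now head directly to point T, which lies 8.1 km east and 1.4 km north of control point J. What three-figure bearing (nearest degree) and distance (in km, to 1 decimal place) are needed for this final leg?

259°, 1.3 km

Leg 1 (080°, 9.5 km): east 9.5 sin 80° = 9.36, north 9.5 cos 80° = 1.65
Current position: (9.36, 1.65). Target: (8.1, 1.4). Remaining: Δeast = -1.26, Δnorth = -0.25.
Bearing = atan2(-1.26, -0.25) mod 360° = 258.75°; distance = √((-1.26)² + (-0.25)²) = 1.280 km.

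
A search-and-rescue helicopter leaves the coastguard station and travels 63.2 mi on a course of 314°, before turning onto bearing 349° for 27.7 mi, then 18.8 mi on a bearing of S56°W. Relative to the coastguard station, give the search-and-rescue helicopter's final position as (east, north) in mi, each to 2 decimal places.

(-66.33, 60.58)

Leg 1 (314°, 63.2 mi): east 63.2 sin 314° = -45.46, north 63.2 cos 314° = 43.90
Leg 2 (349°, 27.7 mi): east 27.7 sin 349° = -5.29, north 27.7 cos 349° = 27.19
Leg 3 (S56°W, 18.8 mi): east 18.8 sin 236° = -15.59, north 18.8 cos 236° = -10.51
Summing: -66.33 mi east, 60.58 mi north → (-66.33, 60.58).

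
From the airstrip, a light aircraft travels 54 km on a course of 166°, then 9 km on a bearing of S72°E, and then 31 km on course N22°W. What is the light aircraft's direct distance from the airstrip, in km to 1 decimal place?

28.3 km

Leg 1 (166°, 54 km): east 54 sin 166° = 13.06, north 54 cos 166° = -52.40
Leg 2 (S72°E, 9 km): east 9 sin 108° = 8.56, north 9 cos 108° = -2.78
Leg 3 (N22°W, 31 km): east 31 sin 338° = -11.61, north 31 cos 338° = 28.74
Net: 10.01 east, -26.43 north. Distance = √((10.01)² + (-26.43)²) = 28.266 km.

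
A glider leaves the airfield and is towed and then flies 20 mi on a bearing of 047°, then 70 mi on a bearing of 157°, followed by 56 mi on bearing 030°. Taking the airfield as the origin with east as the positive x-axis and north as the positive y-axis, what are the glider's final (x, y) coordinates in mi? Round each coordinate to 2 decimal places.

Leg 1 (047°, 20 mi): east 20 sin 47° = 14.63, north 20 cos 47° = 13.64
Leg 2 (157°, 70 mi): east 70 sin 157° = 27.35, north 70 cos 157° = -64.44
Leg 3 (030°, 56 mi): east 56 sin 30° = 28.00, north 56 cos 30° = 48.50
Summing: 69.98 mi east, -2.30 mi north → (69.98, -2.30).

(69.98, -2.30)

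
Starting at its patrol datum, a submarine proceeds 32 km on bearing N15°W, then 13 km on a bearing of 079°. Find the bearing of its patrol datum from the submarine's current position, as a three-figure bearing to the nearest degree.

Leg 1 (N15°W, 32 km): east 32 sin 345° = -8.28, north 32 cos 345° = 30.91
Leg 2 (079°, 13 km): east 13 sin 79° = 12.76, north 13 cos 79° = 2.48
Net displacement: 4.48 east, 33.39 north. Direction back to start is (-4.48, -33.39): bearing = atan2(-4.48, -33.39) mod 360° = 187.64° ≈ 188°.

188°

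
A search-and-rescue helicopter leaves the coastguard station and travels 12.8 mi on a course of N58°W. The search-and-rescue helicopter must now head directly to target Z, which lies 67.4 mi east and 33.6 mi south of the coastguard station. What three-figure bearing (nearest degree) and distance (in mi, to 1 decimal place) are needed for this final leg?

Leg 1 (N58°W, 12.8 mi): east 12.8 sin 302° = -10.86, north 12.8 cos 302° = 6.78
Current position: (-10.86, 6.78). Target: (67.4, -33.6). Remaining: Δeast = 78.26, Δnorth = -40.38.
Bearing = atan2(78.26, -40.38) mod 360° = 117.30°; distance = √((78.26)² + (-40.38)²) = 88.060 mi.

117°, 88.1 mi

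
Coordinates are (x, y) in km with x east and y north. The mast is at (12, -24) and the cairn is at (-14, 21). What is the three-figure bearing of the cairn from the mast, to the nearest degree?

330°

Δeast = -14 − 12 = -26.00; Δnorth = 21 − -24 = 45.00.
Bearing = atan2(Δeast, Δnorth) mod 360° = 329.98° ≈ 330°.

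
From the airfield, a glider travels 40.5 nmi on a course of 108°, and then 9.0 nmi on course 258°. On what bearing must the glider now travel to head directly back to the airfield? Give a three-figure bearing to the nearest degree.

296°

Leg 1 (108°, 40.5 nmi): east 40.5 sin 108° = 38.52, north 40.5 cos 108° = -12.52
Leg 2 (258°, 9.0 nmi): east 9.0 sin 258° = -8.80, north 9.0 cos 258° = -1.87
Net displacement: 29.71 east, -14.39 north. Direction back to start is (-29.71, 14.39): bearing = atan2(-29.71, 14.39) mod 360° = 295.83° ≈ 296°.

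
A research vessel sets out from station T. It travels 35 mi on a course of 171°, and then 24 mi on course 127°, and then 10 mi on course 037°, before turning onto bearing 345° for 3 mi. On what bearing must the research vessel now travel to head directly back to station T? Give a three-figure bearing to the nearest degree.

322°

Leg 1 (171°, 35 mi): east 35 sin 171° = 5.48, north 35 cos 171° = -34.57
Leg 2 (127°, 24 mi): east 24 sin 127° = 19.17, north 24 cos 127° = -14.44
Leg 3 (037°, 10 mi): east 10 sin 37° = 6.02, north 10 cos 37° = 7.99
Leg 4 (345°, 3 mi): east 3 sin 345° = -0.78, north 3 cos 345° = 2.90
Net displacement: 29.88 east, -38.13 north. Direction back to start is (-29.88, 38.13): bearing = atan2(-29.88, 38.13) mod 360° = 321.91° ≈ 322°.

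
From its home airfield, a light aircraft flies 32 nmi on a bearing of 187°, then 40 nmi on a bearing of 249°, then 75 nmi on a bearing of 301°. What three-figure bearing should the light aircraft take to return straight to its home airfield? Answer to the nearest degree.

Leg 1 (187°, 32 nmi): east 32 sin 187° = -3.90, north 32 cos 187° = -31.76
Leg 2 (249°, 40 nmi): east 40 sin 249° = -37.34, north 40 cos 249° = -14.33
Leg 3 (301°, 75 nmi): east 75 sin 301° = -64.29, north 75 cos 301° = 38.63
Net displacement: -105.53 east, -7.47 north. Direction back to start is (105.53, 7.47): bearing = atan2(105.53, 7.47) mod 360° = 85.95° ≈ 086°.

086°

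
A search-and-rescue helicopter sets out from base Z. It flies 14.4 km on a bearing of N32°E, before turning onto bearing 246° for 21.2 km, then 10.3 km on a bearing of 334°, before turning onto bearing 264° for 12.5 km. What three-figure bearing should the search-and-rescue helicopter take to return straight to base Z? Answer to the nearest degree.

112°

Leg 1 (N32°E, 14.4 km): east 14.4 sin 32° = 7.63, north 14.4 cos 32° = 12.21
Leg 2 (246°, 21.2 km): east 21.2 sin 246° = -19.37, north 21.2 cos 246° = -8.62
Leg 3 (334°, 10.3 km): east 10.3 sin 334° = -4.52, north 10.3 cos 334° = 9.26
Leg 4 (264°, 12.5 km): east 12.5 sin 264° = -12.43, north 12.5 cos 264° = -1.31
Net displacement: -28.68 east, 11.54 north. Direction back to start is (28.68, -11.54): bearing = atan2(28.68, -11.54) mod 360° = 111.92° ≈ 112°.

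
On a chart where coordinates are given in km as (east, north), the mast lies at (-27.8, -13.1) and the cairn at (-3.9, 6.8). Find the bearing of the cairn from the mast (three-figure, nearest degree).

Δeast = -3.9 − -27.8 = 23.90; Δnorth = 6.8 − -13.1 = 19.90.
Bearing = atan2(Δeast, Δnorth) mod 360° = 50.22° ≈ 050°.

050°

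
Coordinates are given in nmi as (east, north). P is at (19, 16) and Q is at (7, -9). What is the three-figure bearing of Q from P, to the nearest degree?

Δeast = 7 − 19 = -12.00; Δnorth = -9 − 16 = -25.00.
Bearing = atan2(Δeast, Δnorth) mod 360° = 205.64° ≈ 206°.

206°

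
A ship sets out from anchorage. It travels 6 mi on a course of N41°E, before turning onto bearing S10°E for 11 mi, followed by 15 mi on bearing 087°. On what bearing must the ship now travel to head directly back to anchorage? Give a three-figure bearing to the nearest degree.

Leg 1 (N41°E, 6 mi): east 6 sin 41° = 3.94, north 6 cos 41° = 4.53
Leg 2 (S10°E, 11 mi): east 11 sin 170° = 1.91, north 11 cos 170° = -10.83
Leg 3 (087°, 15 mi): east 15 sin 87° = 14.98, north 15 cos 87° = 0.79
Net displacement: 20.83 east, -5.52 north. Direction back to start is (-20.83, 5.52): bearing = atan2(-20.83, 5.52) mod 360° = 284.84° ≈ 285°.

285°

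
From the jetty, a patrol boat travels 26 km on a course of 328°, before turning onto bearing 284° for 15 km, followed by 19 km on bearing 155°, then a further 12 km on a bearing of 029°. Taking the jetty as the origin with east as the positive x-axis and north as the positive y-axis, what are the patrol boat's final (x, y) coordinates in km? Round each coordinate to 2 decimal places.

Leg 1 (328°, 26 km): east 26 sin 328° = -13.78, north 26 cos 328° = 22.05
Leg 2 (284°, 15 km): east 15 sin 284° = -14.55, north 15 cos 284° = 3.63
Leg 3 (155°, 19 km): east 19 sin 155° = 8.03, north 19 cos 155° = -17.22
Leg 4 (029°, 12 km): east 12 sin 29° = 5.82, north 12 cos 29° = 10.50
Summing: -14.48 km east, 18.95 km north → (-14.48, 18.95).

(-14.48, 18.95)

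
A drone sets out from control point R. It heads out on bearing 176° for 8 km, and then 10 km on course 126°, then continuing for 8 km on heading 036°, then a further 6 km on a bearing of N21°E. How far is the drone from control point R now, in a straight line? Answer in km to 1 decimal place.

Leg 1 (176°, 8 km): east 8 sin 176° = 0.56, north 8 cos 176° = -7.98
Leg 2 (126°, 10 km): east 10 sin 126° = 8.09, north 10 cos 126° = -5.88
Leg 3 (036°, 8 km): east 8 sin 36° = 4.70, north 8 cos 36° = 6.47
Leg 4 (N21°E, 6 km): east 6 sin 21° = 2.15, north 6 cos 21° = 5.60
Net: 15.50 east, -1.78 north. Distance = √((15.50)² + (-1.78)²) = 15.603 km.

15.6 km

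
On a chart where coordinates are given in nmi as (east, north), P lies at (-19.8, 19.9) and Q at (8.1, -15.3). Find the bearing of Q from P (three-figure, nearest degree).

Δeast = 8.1 − -19.8 = 27.90; Δnorth = -15.3 − 19.9 = -35.20.
Bearing = atan2(Δeast, Δnorth) mod 360° = 141.60° ≈ 142°.

142°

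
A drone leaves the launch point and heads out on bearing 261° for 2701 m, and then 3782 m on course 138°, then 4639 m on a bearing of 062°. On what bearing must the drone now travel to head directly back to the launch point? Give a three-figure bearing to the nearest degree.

285°

Leg 1 (261°, 2701 m): east 2701 sin 261° = -2667.75, north 2701 cos 261° = -422.53
Leg 2 (138°, 3782 m): east 3782 sin 138° = 2530.65, north 3782 cos 138° = -2810.57
Leg 3 (062°, 4639 m): east 4639 sin 62° = 4095.99, north 4639 cos 62° = 2177.88
Net displacement: 3958.90 east, -1055.22 north. Direction back to start is (-3958.90, 1055.22): bearing = atan2(-3958.90, 1055.22) mod 360° = 284.92° ≈ 285°.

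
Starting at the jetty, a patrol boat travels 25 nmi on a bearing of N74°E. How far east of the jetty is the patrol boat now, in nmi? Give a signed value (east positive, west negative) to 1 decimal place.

Leg 1 (N74°E, 25 nmi): east 25 sin 74° = 24.03, north 25 cos 74° = 6.89
Net east component: 24.03 nmi.

24.0 nmi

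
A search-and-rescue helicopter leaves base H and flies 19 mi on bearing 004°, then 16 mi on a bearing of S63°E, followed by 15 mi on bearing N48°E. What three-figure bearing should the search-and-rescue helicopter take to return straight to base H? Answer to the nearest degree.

231°

Leg 1 (004°, 19 mi): east 19 sin 4° = 1.33, north 19 cos 4° = 18.95
Leg 2 (S63°E, 16 mi): east 16 sin 117° = 14.26, north 16 cos 117° = -7.26
Leg 3 (N48°E, 15 mi): east 15 sin 48° = 11.15, north 15 cos 48° = 10.04
Net displacement: 26.73 east, 21.73 north. Direction back to start is (-26.73, -21.73): bearing = atan2(-26.73, -21.73) mod 360° = 230.89° ≈ 231°.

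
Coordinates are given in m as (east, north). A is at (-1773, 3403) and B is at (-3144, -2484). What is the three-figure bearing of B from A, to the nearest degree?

Δeast = -3144 − -1773 = -1371.00; Δnorth = -2484 − 3403 = -5887.00.
Bearing = atan2(Δeast, Δnorth) mod 360° = 193.11° ≈ 193°.

193°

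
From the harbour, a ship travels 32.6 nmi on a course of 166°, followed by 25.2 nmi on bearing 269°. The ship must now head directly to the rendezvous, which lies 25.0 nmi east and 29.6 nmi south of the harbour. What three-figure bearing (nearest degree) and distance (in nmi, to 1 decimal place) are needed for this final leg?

087°, 42.4 nmi

Leg 1 (166°, 32.6 nmi): east 32.6 sin 166° = 7.89, north 32.6 cos 166° = -31.63
Leg 2 (269°, 25.2 nmi): east 25.2 sin 269° = -25.20, north 25.2 cos 269° = -0.44
Current position: (-17.31, -32.07). Target: (25.0, -29.6). Remaining: Δeast = 42.31, Δnorth = 2.47.
Bearing = atan2(42.31, 2.47) mod 360° = 86.66°; distance = √((42.31)² + (2.47)²) = 42.382 nmi.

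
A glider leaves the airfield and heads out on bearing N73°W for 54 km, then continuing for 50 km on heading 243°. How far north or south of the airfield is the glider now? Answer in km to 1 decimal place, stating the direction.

Leg 1 (N73°W, 54 km): east 54 sin 287° = -51.64, north 54 cos 287° = 15.79
Leg 2 (243°, 50 km): east 50 sin 243° = -44.55, north 50 cos 243° = -22.70
Net north component: -6.91 km.

6.9 km south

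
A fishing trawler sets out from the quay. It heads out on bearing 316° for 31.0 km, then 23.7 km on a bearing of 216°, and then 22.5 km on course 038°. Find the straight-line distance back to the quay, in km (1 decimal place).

Leg 1 (316°, 31.0 km): east 31.0 sin 316° = -21.53, north 31.0 cos 316° = 22.30
Leg 2 (216°, 23.7 km): east 23.7 sin 216° = -13.93, north 23.7 cos 216° = -19.17
Leg 3 (038°, 22.5 km): east 22.5 sin 38° = 13.85, north 22.5 cos 38° = 17.73
Net: -21.61 east, 20.86 north. Distance = √((-21.61)² + (20.86)²) = 30.035 km.

30.0 km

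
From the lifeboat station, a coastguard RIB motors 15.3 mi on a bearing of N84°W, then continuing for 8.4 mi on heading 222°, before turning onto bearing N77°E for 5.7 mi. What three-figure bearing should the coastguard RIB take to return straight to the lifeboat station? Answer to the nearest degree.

078°

Leg 1 (N84°W, 15.3 mi): east 15.3 sin 276° = -15.22, north 15.3 cos 276° = 1.60
Leg 2 (222°, 8.4 mi): east 8.4 sin 222° = -5.62, north 8.4 cos 222° = -6.24
Leg 3 (N77°E, 5.7 mi): east 5.7 sin 77° = 5.55, north 5.7 cos 77° = 1.28
Net displacement: -15.28 east, -3.36 north. Direction back to start is (15.28, 3.36): bearing = atan2(15.28, 3.36) mod 360° = 77.60° ≈ 078°.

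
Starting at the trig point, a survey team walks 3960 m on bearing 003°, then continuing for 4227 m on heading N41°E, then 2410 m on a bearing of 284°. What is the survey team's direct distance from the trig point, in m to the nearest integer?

7754 m

Leg 1 (003°, 3960 m): east 3960 sin 3° = 207.25, north 3960 cos 3° = 3954.57
Leg 2 (N41°E, 4227 m): east 4227 sin 41° = 2773.16, north 4227 cos 41° = 3190.16
Leg 3 (284°, 2410 m): east 2410 sin 284° = -2338.41, north 2410 cos 284° = 583.03
Net: 642.00 east, 7727.76 north. Distance = √((642.00)² + (7727.76)²) = 7754.384 m.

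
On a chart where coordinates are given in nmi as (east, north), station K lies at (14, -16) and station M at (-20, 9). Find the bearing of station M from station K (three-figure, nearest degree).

Δeast = -20 − 14 = -34.00; Δnorth = 9 − -16 = 25.00.
Bearing = atan2(Δeast, Δnorth) mod 360° = 306.33° ≈ 306°.

306°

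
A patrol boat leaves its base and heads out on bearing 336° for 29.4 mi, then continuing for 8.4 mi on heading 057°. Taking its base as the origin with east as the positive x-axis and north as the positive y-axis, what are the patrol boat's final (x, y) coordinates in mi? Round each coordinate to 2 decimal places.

Leg 1 (336°, 29.4 mi): east 29.4 sin 336° = -11.96, north 29.4 cos 336° = 26.86
Leg 2 (057°, 8.4 mi): east 8.4 sin 57° = 7.04, north 8.4 cos 57° = 4.57
Summing: -4.91 mi east, 31.43 mi north → (-4.91, 31.43).

(-4.91, 31.43)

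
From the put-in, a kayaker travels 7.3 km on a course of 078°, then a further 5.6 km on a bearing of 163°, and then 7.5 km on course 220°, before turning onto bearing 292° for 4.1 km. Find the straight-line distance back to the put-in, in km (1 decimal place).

Leg 1 (078°, 7.3 km): east 7.3 sin 78° = 7.14, north 7.3 cos 78° = 1.52
Leg 2 (163°, 5.6 km): east 5.6 sin 163° = 1.64, north 5.6 cos 163° = -5.36
Leg 3 (220°, 7.5 km): east 7.5 sin 220° = -4.82, north 7.5 cos 220° = -5.75
Leg 4 (292°, 4.1 km): east 4.1 sin 292° = -3.80, north 4.1 cos 292° = 1.54
Net: 0.16 east, -8.05 north. Distance = √((0.16)² + (-8.05)²) = 8.048 km.

8.0 km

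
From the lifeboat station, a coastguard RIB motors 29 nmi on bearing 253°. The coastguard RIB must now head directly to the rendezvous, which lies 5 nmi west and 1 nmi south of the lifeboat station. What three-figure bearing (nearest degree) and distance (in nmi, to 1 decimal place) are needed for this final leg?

072°, 23.9 nmi

Leg 1 (253°, 29 nmi): east 29 sin 253° = -27.73, north 29 cos 253° = -8.48
Current position: (-27.73, -8.48). Target: (-5, -1). Remaining: Δeast = 22.73, Δnorth = 7.48.
Bearing = atan2(22.73, 7.48) mod 360° = 71.79°; distance = √((22.73)² + (7.48)²) = 23.931 nmi.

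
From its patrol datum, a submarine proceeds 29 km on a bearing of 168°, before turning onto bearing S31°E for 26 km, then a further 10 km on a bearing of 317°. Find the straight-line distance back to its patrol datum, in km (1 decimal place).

45.1 km

Leg 1 (168°, 29 km): east 29 sin 168° = 6.03, north 29 cos 168° = -28.37
Leg 2 (S31°E, 26 km): east 26 sin 149° = 13.39, north 26 cos 149° = -22.29
Leg 3 (317°, 10 km): east 10 sin 317° = -6.82, north 10 cos 317° = 7.31
Net: 12.60 east, -43.34 north. Distance = √((12.60)² + (-43.34)²) = 45.134 km.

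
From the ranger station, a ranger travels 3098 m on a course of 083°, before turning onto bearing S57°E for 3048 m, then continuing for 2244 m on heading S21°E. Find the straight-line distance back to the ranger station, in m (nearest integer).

7268 m

Leg 1 (083°, 3098 m): east 3098 sin 83° = 3074.91, north 3098 cos 83° = 377.55
Leg 2 (S57°E, 3048 m): east 3048 sin 123° = 2556.27, north 3048 cos 123° = -1660.06
Leg 3 (S21°E, 2244 m): east 2244 sin 159° = 804.18, north 2244 cos 159° = -2094.95
Net: 6435.35 east, -3377.46 north. Distance = √((6435.35)² + (-3377.46)²) = 7267.808 m.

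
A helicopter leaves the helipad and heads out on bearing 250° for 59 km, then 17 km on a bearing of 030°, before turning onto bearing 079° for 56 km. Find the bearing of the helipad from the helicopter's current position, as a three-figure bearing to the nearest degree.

Leg 1 (250°, 59 km): east 59 sin 250° = -55.44, north 59 cos 250° = -20.18
Leg 2 (030°, 17 km): east 17 sin 30° = 8.50, north 17 cos 30° = 14.72
Leg 3 (079°, 56 km): east 56 sin 79° = 54.97, north 56 cos 79° = 10.69
Net displacement: 8.03 east, 5.23 north. Direction back to start is (-8.03, -5.23): bearing = atan2(-8.03, -5.23) mod 360° = 236.93° ≈ 237°.

237°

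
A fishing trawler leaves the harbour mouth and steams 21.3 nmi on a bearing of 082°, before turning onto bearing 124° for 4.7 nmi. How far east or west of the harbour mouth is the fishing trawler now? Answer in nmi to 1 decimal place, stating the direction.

Leg 1 (082°, 21.3 nmi): east 21.3 sin 82° = 21.09, north 21.3 cos 82° = 2.96
Leg 2 (124°, 4.7 nmi): east 4.7 sin 124° = 3.90, north 4.7 cos 124° = -2.63
Net east component: 24.99 nmi.

25.0 nmi east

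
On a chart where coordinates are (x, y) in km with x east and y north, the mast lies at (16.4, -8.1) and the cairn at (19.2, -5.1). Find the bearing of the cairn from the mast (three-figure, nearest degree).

043°

Δeast = 19.2 − 16.4 = 2.80; Δnorth = -5.1 − -8.1 = 3.00.
Bearing = atan2(Δeast, Δnorth) mod 360° = 43.03° ≈ 043°.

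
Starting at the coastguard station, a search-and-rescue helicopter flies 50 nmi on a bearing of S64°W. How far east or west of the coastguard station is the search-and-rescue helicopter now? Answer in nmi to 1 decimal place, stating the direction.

44.9 nmi west

Leg 1 (S64°W, 50 nmi): east 50 sin 244° = -44.94, north 50 cos 244° = -21.92
Net east component: -44.94 nmi.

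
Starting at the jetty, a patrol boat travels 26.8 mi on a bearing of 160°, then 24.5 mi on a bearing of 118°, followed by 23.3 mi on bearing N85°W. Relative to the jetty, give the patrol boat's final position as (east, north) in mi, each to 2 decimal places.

Leg 1 (160°, 26.8 mi): east 26.8 sin 160° = 9.17, north 26.8 cos 160° = -25.18
Leg 2 (118°, 24.5 mi): east 24.5 sin 118° = 21.63, north 24.5 cos 118° = -11.50
Leg 3 (N85°W, 23.3 mi): east 23.3 sin 275° = -23.21, north 23.3 cos 275° = 2.03
Summing: 7.59 mi east, -34.66 mi north → (7.59, -34.66).

(7.59, -34.66)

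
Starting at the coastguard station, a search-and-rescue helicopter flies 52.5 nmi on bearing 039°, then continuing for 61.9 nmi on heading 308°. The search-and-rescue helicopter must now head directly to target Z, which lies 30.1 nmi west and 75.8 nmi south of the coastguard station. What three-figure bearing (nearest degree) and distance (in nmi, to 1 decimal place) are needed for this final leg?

Leg 1 (039°, 52.5 nmi): east 52.5 sin 39° = 33.04, north 52.5 cos 39° = 40.80
Leg 2 (308°, 61.9 nmi): east 61.9 sin 308° = -48.78, north 61.9 cos 308° = 38.11
Current position: (-15.74, 78.91). Target: (-30.1, -75.8). Remaining: Δeast = -14.36, Δnorth = -154.71.
Bearing = atan2(-14.36, -154.71) mod 360° = 185.30°; distance = √((-14.36)² + (-154.71)²) = 155.375 nmi.

185°, 155.4 nmi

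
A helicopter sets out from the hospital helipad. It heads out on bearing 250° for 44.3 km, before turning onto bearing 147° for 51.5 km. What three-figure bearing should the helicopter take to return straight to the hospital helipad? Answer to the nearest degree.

013°

Leg 1 (250°, 44.3 km): east 44.3 sin 250° = -41.63, north 44.3 cos 250° = -15.15
Leg 2 (147°, 51.5 km): east 51.5 sin 147° = 28.05, north 51.5 cos 147° = -43.19
Net displacement: -13.58 east, -58.34 north. Direction back to start is (13.58, 58.34): bearing = atan2(13.58, 58.34) mod 360° = 13.10° ≈ 013°.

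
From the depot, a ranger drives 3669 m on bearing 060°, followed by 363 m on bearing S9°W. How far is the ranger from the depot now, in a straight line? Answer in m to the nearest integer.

3452 m

Leg 1 (060°, 3669 m): east 3669 sin 60° = 3177.45, north 3669 cos 60° = 1834.50
Leg 2 (S9°W, 363 m): east 363 sin 189° = -56.79, north 363 cos 189° = -358.53
Net: 3120.66 east, 1475.97 north. Distance = √((3120.66)² + (1475.97)²) = 3452.103 m.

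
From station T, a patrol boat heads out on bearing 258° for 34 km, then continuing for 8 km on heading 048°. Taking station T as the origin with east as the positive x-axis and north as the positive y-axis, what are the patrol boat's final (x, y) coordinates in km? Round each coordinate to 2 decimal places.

Leg 1 (258°, 34 km): east 34 sin 258° = -33.26, north 34 cos 258° = -7.07
Leg 2 (048°, 8 km): east 8 sin 48° = 5.95, north 8 cos 48° = 5.35
Summing: -27.31 km east, -1.72 km north → (-27.31, -1.72).

(-27.31, -1.72)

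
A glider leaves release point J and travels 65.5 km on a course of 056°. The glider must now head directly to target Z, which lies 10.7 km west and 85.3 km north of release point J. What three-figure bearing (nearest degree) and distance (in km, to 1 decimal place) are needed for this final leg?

307°, 81.2 km

Leg 1 (056°, 65.5 km): east 65.5 sin 56° = 54.30, north 65.5 cos 56° = 36.63
Current position: (54.30, 36.63). Target: (-10.7, 85.3). Remaining: Δeast = -65.00, Δnorth = 48.67.
Bearing = atan2(-65.00, 48.67) mod 360° = 306.83°; distance = √((-65.00)² + (48.67)²) = 81.205 km.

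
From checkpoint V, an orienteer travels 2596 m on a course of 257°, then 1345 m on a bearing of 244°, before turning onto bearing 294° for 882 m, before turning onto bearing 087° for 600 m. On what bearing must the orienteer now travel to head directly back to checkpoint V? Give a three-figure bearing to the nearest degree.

Leg 1 (257°, 2596 m): east 2596 sin 257° = -2529.46, north 2596 cos 257° = -583.97
Leg 2 (244°, 1345 m): east 1345 sin 244° = -1208.88, north 1345 cos 244° = -589.61
Leg 3 (294°, 882 m): east 882 sin 294° = -805.75, north 882 cos 294° = 358.74
Leg 4 (087°, 600 m): east 600 sin 87° = 599.18, north 600 cos 87° = 31.40
Net displacement: -3944.91 east, -783.44 north. Direction back to start is (3944.91, 783.44): bearing = atan2(3944.91, 783.44) mod 360° = 78.77° ≈ 079°.

079°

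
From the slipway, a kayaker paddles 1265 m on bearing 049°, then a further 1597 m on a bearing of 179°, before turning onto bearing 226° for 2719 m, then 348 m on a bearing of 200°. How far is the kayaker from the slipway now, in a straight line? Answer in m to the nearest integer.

3176 m

Leg 1 (049°, 1265 m): east 1265 sin 49° = 954.71, north 1265 cos 49° = 829.91
Leg 2 (179°, 1597 m): east 1597 sin 179° = 27.87, north 1597 cos 179° = -1596.76
Leg 3 (226°, 2719 m): east 2719 sin 226° = -1955.88, north 2719 cos 226° = -1888.78
Leg 4 (200°, 348 m): east 348 sin 200° = -119.02, north 348 cos 200° = -327.01
Net: -1092.33 east, -2982.63 north. Distance = √((-1092.33)² + (-2982.63)²) = 3176.361 m.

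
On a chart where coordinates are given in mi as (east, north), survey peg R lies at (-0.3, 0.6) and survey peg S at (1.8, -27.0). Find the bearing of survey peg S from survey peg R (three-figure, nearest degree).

176°

Δeast = 1.8 − -0.3 = 2.10; Δnorth = -27.0 − 0.6 = -27.60.
Bearing = atan2(Δeast, Δnorth) mod 360° = 175.65° ≈ 176°.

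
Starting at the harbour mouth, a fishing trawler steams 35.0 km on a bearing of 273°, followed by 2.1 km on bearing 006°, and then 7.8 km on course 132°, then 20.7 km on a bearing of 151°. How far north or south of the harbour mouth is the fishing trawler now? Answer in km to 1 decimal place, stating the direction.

Leg 1 (273°, 35.0 km): east 35.0 sin 273° = -34.95, north 35.0 cos 273° = 1.83
Leg 2 (006°, 2.1 km): east 2.1 sin 6° = 0.22, north 2.1 cos 6° = 2.09
Leg 3 (132°, 7.8 km): east 7.8 sin 132° = 5.80, north 7.8 cos 132° = -5.22
Leg 4 (151°, 20.7 km): east 20.7 sin 151° = 10.04, north 20.7 cos 151° = -18.10
Net north component: -19.40 km.

19.4 km south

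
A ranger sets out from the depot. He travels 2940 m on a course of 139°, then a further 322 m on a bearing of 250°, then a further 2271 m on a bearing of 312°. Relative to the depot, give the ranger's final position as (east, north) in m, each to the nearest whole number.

Leg 1 (139°, 2940 m): east 2940 sin 139° = 1928.81, north 2940 cos 139° = -2218.85
Leg 2 (250°, 322 m): east 322 sin 250° = -302.58, north 322 cos 250° = -110.13
Leg 3 (312°, 2271 m): east 2271 sin 312° = -1687.68, north 2271 cos 312° = 1519.60
Summing: -61.45 m east, -809.38 m north → (-61, -809).

(-61, -809)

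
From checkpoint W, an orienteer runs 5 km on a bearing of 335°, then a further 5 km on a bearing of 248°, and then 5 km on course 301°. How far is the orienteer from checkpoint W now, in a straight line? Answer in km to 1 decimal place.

12.2 km

Leg 1 (335°, 5 km): east 5 sin 335° = -2.11, north 5 cos 335° = 4.53
Leg 2 (248°, 5 km): east 5 sin 248° = -4.64, north 5 cos 248° = -1.87
Leg 3 (301°, 5 km): east 5 sin 301° = -4.29, north 5 cos 301° = 2.58
Net: -11.03 east, 5.23 north. Distance = √((-11.03)² + (5.23)²) = 12.213 km.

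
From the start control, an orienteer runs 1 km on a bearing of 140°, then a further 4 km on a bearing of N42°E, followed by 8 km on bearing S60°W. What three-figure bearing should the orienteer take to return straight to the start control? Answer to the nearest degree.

Leg 1 (140°, 1 km): east 1 sin 140° = 0.64, north 1 cos 140° = -0.77
Leg 2 (N42°E, 4 km): east 4 sin 42° = 2.68, north 4 cos 42° = 2.97
Leg 3 (S60°W, 8 km): east 8 sin 240° = -6.93, north 8 cos 240° = -4.00
Net displacement: -3.61 east, -1.79 north. Direction back to start is (3.61, 1.79): bearing = atan2(3.61, 1.79) mod 360° = 63.57° ≈ 064°.

064°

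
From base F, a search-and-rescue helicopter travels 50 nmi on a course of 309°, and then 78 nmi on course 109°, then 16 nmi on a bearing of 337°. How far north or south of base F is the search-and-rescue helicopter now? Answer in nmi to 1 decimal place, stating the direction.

20.8 nmi north

Leg 1 (309°, 50 nmi): east 50 sin 309° = -38.86, north 50 cos 309° = 31.47
Leg 2 (109°, 78 nmi): east 78 sin 109° = 73.75, north 78 cos 109° = -25.39
Leg 3 (337°, 16 nmi): east 16 sin 337° = -6.25, north 16 cos 337° = 14.73
Net north component: 20.80 nmi.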